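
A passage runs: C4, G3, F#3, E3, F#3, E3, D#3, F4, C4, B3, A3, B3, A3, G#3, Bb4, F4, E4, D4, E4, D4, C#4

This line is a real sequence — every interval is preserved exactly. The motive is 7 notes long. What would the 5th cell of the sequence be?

Ab5 Eb5 D5 C5 D5 C5 B4

Unit = 7 notes; the statements start on C4, F4, Bb4, moving up a 4th each time.
Extending up a 4th: Eb5 → Ab5.
From Ab5 the exact shape gives Ab5 Eb5 D5 C5 D5 C5 B4.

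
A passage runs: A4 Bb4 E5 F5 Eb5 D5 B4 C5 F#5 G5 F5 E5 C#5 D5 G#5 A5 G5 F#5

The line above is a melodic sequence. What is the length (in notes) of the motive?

18 notes total. Splitting into 3 groups of 6:
A4 Bb4 E5 F5 Eb5 D5 | B4 C5 F#5 G5 F5 E5 | C#5 D5 G#5 A5 G5 F#5
Each cell is the previous one up a 2nd — so the unit is 6 notes.

6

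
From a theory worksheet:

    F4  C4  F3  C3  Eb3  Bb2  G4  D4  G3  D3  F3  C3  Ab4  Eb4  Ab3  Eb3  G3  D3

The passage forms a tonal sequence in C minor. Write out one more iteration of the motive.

Bb4 F4 Bb3 F3 Ab3 Eb3

Unit = 6 notes; the statements start on F4, G4, Ab4, moving up a 2nd each time.
Statement 4 starts on Bb4 and keeps the same diatonic contour: Bb4 F4 Bb3 F3 Ab3 Eb3.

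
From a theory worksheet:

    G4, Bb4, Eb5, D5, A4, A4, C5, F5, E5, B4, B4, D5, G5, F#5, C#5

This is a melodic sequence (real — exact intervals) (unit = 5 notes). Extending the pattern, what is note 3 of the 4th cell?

A5

The unit is 5 notes. Position-3 pitches of the 3 shown cells: Eb5, F5, G5.
From G5, up a 2nd gives A5.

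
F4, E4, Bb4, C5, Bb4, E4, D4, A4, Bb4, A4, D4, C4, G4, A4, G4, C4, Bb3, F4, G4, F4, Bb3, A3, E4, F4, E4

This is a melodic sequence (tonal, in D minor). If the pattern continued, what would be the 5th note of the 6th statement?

D4

Grouping in 5s, the 5th note of each cell is Bb4, A4, G4, F4, E4.
From E4, down a 2nd gives D4.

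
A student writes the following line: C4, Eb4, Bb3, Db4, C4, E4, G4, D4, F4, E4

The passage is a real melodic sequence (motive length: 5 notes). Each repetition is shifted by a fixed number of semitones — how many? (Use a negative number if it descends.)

The 5-note cells begin on C4, E4 — each up a 3rd from the last.
C4→E4 is 64 − 60 = 4 semitones.

4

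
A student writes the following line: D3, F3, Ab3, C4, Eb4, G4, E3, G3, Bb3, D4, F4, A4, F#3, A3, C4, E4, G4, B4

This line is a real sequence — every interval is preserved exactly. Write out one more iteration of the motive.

G#3 B3 D4 F#4 A4 C#5

Unit = 6 notes; the statements start on D3, E3, F#3, moving up a 2nd each time.
From G#3 the exact shape gives G#3 B3 D4 F#4 A4 C#5.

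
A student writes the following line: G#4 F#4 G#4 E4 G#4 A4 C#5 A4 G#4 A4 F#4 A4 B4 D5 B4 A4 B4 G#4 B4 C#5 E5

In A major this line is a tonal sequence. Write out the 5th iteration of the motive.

With a 7-note motive the entries are G#4, A4, B4, each up a 2nd from the previous.
Extending up a 2nd: C#5 → D5.
From D5 the diatonic shape gives D5 C#5 D5 B4 D5 E5 G#5.

D5 C#5 D5 B4 D5 E5 G#5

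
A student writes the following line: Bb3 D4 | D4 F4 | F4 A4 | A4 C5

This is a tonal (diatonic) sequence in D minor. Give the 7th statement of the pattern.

The 2-note cells begin on Bb3, D4, F4, A4 — each up a 3rd from the last.
Carrying on: C5 → E5 → G5.
Statement 7 starts on G5 and keeps the same diatonic contour: G5 Bb5.

G5 Bb5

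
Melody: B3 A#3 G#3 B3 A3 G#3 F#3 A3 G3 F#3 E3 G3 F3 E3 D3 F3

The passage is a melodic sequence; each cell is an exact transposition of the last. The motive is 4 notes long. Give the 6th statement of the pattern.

Db3 C3 Bb2 Db3

Unit = 4 notes; the statements start on B3, A3, G3, F3, moving down a 2nd each time.
Continuing the starts: Eb3 → Db3.
Statement 6 starts on Db3 and keeps the same exact contour: Db3 C3 Bb2 Db3.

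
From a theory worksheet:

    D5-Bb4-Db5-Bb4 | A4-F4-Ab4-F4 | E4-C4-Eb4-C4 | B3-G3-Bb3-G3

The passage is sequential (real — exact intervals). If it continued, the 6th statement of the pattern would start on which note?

C#3

Taking 4-note groups, the heads are D5, A4, E4, B3: the pattern moves down a 4th.
Continuing: F#3 → C#3. Statement 6 starts on C#3.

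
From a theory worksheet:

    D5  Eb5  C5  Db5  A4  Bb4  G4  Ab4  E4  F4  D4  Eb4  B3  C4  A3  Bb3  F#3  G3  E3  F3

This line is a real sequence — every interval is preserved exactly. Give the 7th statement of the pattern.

The 4-note cells begin on D5, A4, E4, B3, F#3 — each down a 4th from the last.
Continuing the starts: C#3 → G#2.
Statement 7 starts on G#2 and keeps the same exact contour: G#2 A2 F#2 G2.

G#2 A2 F#2 G2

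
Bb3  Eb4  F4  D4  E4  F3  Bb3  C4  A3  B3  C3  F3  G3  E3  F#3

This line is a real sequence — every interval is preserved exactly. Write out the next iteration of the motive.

G2 C3 D3 B2 C#3

The 5-note cells begin on Bb3, F3, C3 — each down a 4th from the last.
Statement 4 starts on G2 and keeps the same exact contour: G2 C3 D3 B2 C#3.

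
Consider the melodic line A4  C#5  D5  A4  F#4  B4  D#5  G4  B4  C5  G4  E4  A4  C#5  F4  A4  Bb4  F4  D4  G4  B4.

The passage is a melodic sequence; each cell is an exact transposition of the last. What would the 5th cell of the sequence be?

With a 7-note motive the entries are A4, G4, F4, each down a 2nd from the previous.
Continuing the starts: Eb4 → Db4.
Statement 5 starts on Db4 and keeps the same exact contour: Db4 F4 Gb4 Db4 Bb3 Eb4 G4.

Db4 F4 Gb4 Db4 Bb3 Eb4 G4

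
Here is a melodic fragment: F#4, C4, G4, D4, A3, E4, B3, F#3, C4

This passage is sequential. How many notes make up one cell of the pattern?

There are 9 notes; a 3-note unit gives 3 cells:
F#4 C4 G4 | D4 A3 E4 | B3 F#3 C4
Every group is a transposition down a 3rd of the one before; no shorter unit works.

3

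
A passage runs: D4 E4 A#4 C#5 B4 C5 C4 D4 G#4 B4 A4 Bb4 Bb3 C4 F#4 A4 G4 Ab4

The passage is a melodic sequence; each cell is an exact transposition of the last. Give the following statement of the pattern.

Ab3 Bb3 E4 G4 F4 Gb4

The 6-note cells begin on D4, C4, Bb3 — each down a 2nd from the last.
Statement 4 starts on Ab3 and keeps the same exact contour: Ab3 Bb3 E4 G4 F4 Gb4.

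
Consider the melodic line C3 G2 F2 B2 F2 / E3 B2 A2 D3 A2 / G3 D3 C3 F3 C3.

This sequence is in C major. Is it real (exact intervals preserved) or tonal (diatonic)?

tonal

Every note is diatonic to C major.
Cell 1 has +6 semitones from note 3 to 4, but cell 2 has +5 — the interval quality changes while the contour stays the same, which is the hallmark of a tonal sequence.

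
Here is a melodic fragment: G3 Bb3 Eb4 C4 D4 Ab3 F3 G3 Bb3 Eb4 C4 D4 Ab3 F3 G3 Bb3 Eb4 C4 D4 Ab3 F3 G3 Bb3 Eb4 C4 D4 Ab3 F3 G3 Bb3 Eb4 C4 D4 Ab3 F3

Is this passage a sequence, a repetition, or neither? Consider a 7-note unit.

Each 7-note cell is identical (G3 Bb3 Eb4 C4 D4 Ab3 F3), restated at the same pitch.

repetition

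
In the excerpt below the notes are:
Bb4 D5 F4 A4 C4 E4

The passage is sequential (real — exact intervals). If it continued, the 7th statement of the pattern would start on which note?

E2

With a 2-note motive the entries are Bb4, F4, C4, each down a 4th from the previous.
Continuing: G3 → D3 → A2 → E2. Statement 7 starts on E2.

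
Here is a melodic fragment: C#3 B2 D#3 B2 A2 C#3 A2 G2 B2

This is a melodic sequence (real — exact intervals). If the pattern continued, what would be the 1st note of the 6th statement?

Eb2

Grouping in 3s, the 1st note of each cell is C#3, B2, A2.
Extending down a 2nd: G2 → F2 → Eb2.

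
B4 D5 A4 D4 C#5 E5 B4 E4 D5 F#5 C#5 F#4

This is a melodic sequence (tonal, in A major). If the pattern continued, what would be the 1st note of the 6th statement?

G#5

The unit is 4 notes. Position-1 pitches of the 3 shown cells: B4, C#5, D5.
Each moves up a 2nd. Continuing: E5 → F#5 → G#5.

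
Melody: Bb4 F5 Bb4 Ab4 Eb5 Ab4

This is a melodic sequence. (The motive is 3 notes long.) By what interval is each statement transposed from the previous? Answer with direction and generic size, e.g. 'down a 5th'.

With a 3-note motive the entries are Bb4, Ab4, each down a 2nd from the previous.
Bb4 to Ab4 is down a 2nd.

down a 2nd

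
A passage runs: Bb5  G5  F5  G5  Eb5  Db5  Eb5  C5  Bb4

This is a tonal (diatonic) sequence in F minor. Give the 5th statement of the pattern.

With a 3-note motive the entries are Bb5, G5, Eb5, each down a 3rd from the previous.
Carrying on: C5 → Ab4.
So cell 5 is Ab4 F4 Eb4.

Ab4 F4 Eb4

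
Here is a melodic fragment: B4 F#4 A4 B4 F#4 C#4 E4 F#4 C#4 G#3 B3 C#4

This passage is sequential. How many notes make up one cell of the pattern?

4

Try groups of 4 (3 cells in 12 notes):
B4 F#4 A4 B4 | F#4 C#4 E4 F#4 | C#4 G#3 B3 C#4
Each cell is the previous one down a 4th — so the unit is 4 notes.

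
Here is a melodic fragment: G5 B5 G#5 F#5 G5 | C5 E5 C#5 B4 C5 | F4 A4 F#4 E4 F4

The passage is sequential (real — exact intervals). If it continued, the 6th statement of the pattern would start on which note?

Ab2

Taking 5-note groups, the heads are G5, C5, F4: the pattern moves down a 5th.
Extending the heads down a 5th: Bb3 → Eb3 → Ab2.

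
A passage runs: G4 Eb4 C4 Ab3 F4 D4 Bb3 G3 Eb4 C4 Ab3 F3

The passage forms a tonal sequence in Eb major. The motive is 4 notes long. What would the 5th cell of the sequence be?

C4 Ab3 F3 D3

Taking 4-note groups, the heads are G4, F4, Eb4: the pattern moves down a 2nd.
Continuing the starts: D4 → C4.
So cell 5 is C4 Ab3 F3 D3.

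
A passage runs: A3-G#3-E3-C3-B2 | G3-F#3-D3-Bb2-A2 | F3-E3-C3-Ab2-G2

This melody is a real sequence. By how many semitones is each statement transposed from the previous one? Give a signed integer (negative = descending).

Taking 5-note groups, the heads are A3, G3, F3: the pattern moves down a 2nd.
A3→G3 is 55 − 57 = -2 semitones.

-2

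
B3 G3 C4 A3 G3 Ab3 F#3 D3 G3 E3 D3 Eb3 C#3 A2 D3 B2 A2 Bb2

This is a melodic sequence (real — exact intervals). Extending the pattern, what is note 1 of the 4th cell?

With 6-note cells, note 1 of each statement runs B3, F#3, C#3.
Each moves down a 4th; the next is G#2.

G#2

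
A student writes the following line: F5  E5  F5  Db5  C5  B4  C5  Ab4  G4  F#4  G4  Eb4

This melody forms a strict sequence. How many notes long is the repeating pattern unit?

4

Try groups of 4 (3 cells in 12 notes):
F5 E5 F5 Db5 | C5 B4 C5 Ab4 | G4 F#4 G4 Eb4
That's a consistent down a 4th shift per cell, and no other grouping gives one.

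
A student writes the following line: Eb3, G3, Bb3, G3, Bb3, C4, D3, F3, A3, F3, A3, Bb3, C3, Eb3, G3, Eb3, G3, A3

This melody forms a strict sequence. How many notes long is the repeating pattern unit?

18 notes total. Splitting into 3 groups of 6:
Eb3 G3 Bb3 G3 Bb3 C4 | D3 F3 A3 F3 A3 Bb3 | C3 Eb3 G3 Eb3 G3 A3
That's a consistent down a 2nd shift per cell, and no other grouping gives one.

6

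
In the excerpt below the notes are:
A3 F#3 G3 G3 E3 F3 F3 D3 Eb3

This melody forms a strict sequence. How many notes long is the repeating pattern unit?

Try groups of 3 (3 cells in 9 notes):
A3 F#3 G3 | G3 E3 F3 | F3 D3 Eb3
That's a consistent down a 2nd shift per cell, and no other grouping gives one.

3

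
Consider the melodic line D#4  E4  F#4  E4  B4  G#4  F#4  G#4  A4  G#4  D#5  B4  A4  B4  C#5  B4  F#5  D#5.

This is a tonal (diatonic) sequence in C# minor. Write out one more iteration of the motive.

C#5 D#5 E5 D#5 A5 F#5

The 6-note cells begin on D#4, F#4, A4 — each up a 3rd from the last.
From C#5 the diatonic shape gives C#5 D#5 E5 D#5 A5 F#5.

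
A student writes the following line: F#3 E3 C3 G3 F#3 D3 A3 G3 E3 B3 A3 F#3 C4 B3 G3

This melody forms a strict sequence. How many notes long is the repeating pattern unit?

15 notes total. Splitting into 5 groups of 3:
F#3 E3 C3 | G3 F#3 D3 | A3 G3 E3 | B3 A3 F#3 | C4 B3 G3
That's a consistent up a 2nd shift per cell, and no other grouping gives one.

3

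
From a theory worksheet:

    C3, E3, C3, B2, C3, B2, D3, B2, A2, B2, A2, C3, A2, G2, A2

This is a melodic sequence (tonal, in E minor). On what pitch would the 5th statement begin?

F#2

Unit = 5 notes; the statements start on C3, B2, A2, moving down a 2nd each time.
Extending the heads down a 2nd: G2 → F#2.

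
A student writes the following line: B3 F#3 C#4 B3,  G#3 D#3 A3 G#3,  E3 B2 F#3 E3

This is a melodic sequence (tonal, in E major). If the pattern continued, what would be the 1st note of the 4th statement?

The unit is 4 notes. Position-1 pitches of the 3 shown cells: B3, G#3, E3.
Each moves down a 3rd; the next is C#3.

C#3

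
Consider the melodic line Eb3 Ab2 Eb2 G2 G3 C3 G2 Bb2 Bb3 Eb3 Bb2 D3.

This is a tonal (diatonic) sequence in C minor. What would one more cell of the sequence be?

D4 G3 D3 F3

With a 4-note motive the entries are Eb3, G3, Bb3, each up a 3rd from the previous.
From D4 the diatonic shape gives D4 G3 D3 F3.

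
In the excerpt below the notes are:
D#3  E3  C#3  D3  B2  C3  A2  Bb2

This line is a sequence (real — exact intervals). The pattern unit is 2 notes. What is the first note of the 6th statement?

F2

With a 2-note motive the entries are D#3, C#3, B2, A2, each down a 2nd from the previous.
Extending the heads down a 2nd: G2 → F2.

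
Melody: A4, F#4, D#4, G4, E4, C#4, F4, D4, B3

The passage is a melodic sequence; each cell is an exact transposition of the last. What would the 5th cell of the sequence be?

Db4 Bb3 G3

Unit = 3 notes; the statements start on A4, G4, F4, moving down a 2nd each time.
Continuing the starts: Eb4 → Db4.
So cell 5 is Db4 Bb3 G3.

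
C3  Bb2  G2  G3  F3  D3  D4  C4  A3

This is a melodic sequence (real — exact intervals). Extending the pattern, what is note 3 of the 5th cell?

The unit is 3 notes. Position-3 pitches of the 3 shown cells: G2, D3, A3.
Carrying that up a 5th forward: E4 → B4.

B4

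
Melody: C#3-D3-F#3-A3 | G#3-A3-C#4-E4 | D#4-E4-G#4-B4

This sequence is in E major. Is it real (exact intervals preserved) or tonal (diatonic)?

Each cell has the same semitone pattern (1, 4, 3) — intervals are preserved exactly.
And D3 lies outside E major, so the sequence is real rather than tonal.

real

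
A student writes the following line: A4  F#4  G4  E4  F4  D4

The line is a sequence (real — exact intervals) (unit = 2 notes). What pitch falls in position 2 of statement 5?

With 2-note cells, note 2 of each statement runs F#4, E4, D4.
Carrying that down a 2nd forward: C4 → Bb3.

Bb3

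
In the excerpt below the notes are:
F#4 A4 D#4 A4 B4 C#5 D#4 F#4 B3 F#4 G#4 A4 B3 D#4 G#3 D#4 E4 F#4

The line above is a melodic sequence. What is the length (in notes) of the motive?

There are 18 notes; a 6-note unit gives 3 cells:
F#4 A4 D#4 A4 B4 C#5 | D#4 F#4 B3 F#4 G#4 A4 | B3 D#4 G#3 D#4 E4 F#4
Each cell is the previous one down a 3rd — so the unit is 6 notes.

6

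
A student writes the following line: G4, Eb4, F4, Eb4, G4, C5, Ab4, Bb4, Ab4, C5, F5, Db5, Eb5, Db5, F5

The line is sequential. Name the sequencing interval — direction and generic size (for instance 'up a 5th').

up a 4th

The 5-note cells begin on G4, C5, F5 — each up a 4th from the last.
G4 to C5 is up a 4th.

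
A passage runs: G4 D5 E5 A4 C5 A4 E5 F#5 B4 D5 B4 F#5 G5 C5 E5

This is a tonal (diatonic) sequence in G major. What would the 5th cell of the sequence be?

The 5-note cells begin on G4, A4, B4 — each up a 2nd from the last.
Extending up a 2nd: C5 → D5.
Statement 5 starts on D5 and keeps the same diatonic contour: D5 A5 B5 E5 G5.

D5 A5 B5 E5 G5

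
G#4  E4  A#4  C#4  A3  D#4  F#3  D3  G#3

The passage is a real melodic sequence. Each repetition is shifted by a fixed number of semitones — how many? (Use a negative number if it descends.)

-7

Taking 3-note groups, the heads are G#4, C#4, F#3: the pattern moves down a 5th.
G#4 to C#4 spans -7 semitones.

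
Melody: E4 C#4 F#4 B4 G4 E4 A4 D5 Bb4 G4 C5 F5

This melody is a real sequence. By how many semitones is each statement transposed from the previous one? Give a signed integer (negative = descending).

Taking 4-note groups, the heads are E4, G4, Bb4: the pattern moves up a 3rd.
E4 to G4 spans +3 semitones.

3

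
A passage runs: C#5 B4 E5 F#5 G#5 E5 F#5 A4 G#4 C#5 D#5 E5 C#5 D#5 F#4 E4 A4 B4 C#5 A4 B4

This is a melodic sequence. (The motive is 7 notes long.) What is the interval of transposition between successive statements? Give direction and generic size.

The 7-note cells begin on C#5, A4, F#4 — each down a 3rd from the last.
From C#5 to A4: down a 3rd.

down a 3rd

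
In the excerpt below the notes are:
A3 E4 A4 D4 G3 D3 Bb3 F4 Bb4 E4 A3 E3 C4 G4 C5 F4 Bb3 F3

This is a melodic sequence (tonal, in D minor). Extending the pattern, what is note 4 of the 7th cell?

C5

Grouping in 6s, the 4th note of each cell is D4, E4, F4.
Extending up a 2nd: G4 → A4 → Bb4 → C5.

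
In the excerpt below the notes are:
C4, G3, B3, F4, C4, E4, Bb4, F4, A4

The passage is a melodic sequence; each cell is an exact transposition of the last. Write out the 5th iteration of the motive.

Ab5 Eb5 G5

Unit = 3 notes; the statements start on C4, F4, Bb4, moving up a 4th each time.
Continuing the starts: Eb5 → Ab5.
Statement 5 starts on Ab5 and keeps the same exact contour: Ab5 Eb5 G5.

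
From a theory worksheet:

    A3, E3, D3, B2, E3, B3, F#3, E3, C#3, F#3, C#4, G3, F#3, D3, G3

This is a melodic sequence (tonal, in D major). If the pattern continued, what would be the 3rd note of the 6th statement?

B3

Grouping in 5s, the 3rd note of each cell is D3, E3, F#3.
Carrying that up a 2nd forward: G3 → A3 → B3.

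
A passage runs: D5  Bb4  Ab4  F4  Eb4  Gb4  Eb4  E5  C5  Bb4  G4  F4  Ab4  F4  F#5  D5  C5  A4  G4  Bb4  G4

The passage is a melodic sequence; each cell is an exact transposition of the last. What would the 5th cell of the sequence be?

Unit = 7 notes; the statements start on D5, E5, F#5, moving up a 2nd each time.
Continuing the starts: G#5 → A#5.
From A#5 the exact shape gives A#5 F#5 E5 C#5 B4 D5 B4.

A#5 F#5 E5 C#5 B4 D5 B4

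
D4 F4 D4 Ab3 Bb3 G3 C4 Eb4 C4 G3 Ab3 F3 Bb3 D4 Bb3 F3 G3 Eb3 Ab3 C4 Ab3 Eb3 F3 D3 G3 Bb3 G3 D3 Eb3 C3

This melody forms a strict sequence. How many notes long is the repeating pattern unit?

6

30 notes total. Splitting into 5 groups of 6:
D4 F4 D4 Ab3 Bb3 G3 | C4 Eb4 C4 G3 Ab3 F3 | Bb3 D4 Bb3 F3 G3 Eb3 | Ab3 C4 Ab3 Eb3 F3 D3 | G3 Bb3 G3 D3 Eb3 C3
Each cell is the previous one down a 2nd — so the unit is 6 notes.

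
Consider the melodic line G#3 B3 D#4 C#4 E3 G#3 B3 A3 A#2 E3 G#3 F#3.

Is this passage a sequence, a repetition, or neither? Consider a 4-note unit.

neither

Note 1 of cell 3 is A#2; if this were a sequence it would be C#3. No unit length gives a consistent transposition pattern.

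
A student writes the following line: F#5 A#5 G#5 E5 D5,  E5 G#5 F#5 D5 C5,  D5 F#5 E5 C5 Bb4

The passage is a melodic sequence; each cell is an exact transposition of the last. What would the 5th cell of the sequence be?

Bb4 D5 C5 Ab4 Gb4

Taking 5-note groups, the heads are F#5, E5, D5: the pattern moves down a 2nd.
Carrying on: C5 → Bb4.
From Bb4 the exact shape gives Bb4 D5 C5 Ab4 Gb4.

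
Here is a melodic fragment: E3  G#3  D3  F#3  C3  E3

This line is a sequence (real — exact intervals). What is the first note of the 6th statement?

Gb2

The 2-note cells begin on E3, D3, C3 — each down a 2nd from the last.
Continuing: Bb2 → Ab2 → Gb2. Statement 6 starts on Gb2.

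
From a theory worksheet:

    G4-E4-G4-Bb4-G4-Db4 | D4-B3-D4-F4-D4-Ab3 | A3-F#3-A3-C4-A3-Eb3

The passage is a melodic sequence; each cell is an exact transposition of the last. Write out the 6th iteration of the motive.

Unit = 6 notes; the statements start on G4, D4, A3, moving down a 4th each time.
Continuing the starts: E3 → B2 → F#2.
Statement 6 starts on F#2 and keeps the same exact contour: F#2 D#2 F#2 A2 F#2 C2.

F#2 D#2 F#2 A2 F#2 C2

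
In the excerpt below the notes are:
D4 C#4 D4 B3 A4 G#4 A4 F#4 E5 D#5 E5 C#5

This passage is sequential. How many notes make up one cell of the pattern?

4

12 notes total. Splitting into 3 groups of 4:
D4 C#4 D4 B3 | A4 G#4 A4 F#4 | E5 D#5 E5 C#5
Every group is a transposition up a 5th of the one before; no shorter unit works.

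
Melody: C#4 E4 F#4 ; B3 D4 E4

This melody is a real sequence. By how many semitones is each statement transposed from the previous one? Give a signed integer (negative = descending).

With a 3-note motive the entries are C#4, B3, each down a 2nd from the previous.
C#4→B3 is 59 − 61 = -2 semitones.

-2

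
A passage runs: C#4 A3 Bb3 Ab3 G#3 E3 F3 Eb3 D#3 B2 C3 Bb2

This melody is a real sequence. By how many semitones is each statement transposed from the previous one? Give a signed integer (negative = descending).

-5

Unit = 4 notes; the statements start on C#4, G#3, D#3, moving down a 4th each time.
Counting half-steps from C#4 to G#3: -5.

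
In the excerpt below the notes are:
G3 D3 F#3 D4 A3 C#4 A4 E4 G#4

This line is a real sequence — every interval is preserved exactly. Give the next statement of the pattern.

With a 3-note motive the entries are G3, D4, A4, each up a 5th from the previous.
So cell 4 is E5 B4 D#5.

E5 B4 D#5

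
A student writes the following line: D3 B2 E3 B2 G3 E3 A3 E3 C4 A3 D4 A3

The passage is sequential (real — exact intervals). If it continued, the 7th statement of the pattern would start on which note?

The 4-note cells begin on D3, G3, C4 — each up a 4th from the last.
Continuing: F4 → Bb4 → Eb5 → Ab5. Statement 7 starts on Ab5.

Ab5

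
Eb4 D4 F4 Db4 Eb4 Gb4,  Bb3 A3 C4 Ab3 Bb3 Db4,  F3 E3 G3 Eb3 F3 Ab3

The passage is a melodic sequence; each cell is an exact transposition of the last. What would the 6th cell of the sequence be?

D2 C#2 E2 C2 D2 F2

Taking 6-note groups, the heads are Eb4, Bb3, F3: the pattern moves down a 4th.
Continuing the starts: C3 → G2 → D2.
So cell 6 is D2 C#2 E2 C2 D2 F2.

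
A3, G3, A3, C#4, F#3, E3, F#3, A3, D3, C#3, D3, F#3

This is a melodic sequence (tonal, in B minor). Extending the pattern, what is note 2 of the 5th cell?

With 4-note cells, note 2 of each statement runs G3, E3, C#3.
Carrying that down a 3rd forward: A2 → F#2.

F#2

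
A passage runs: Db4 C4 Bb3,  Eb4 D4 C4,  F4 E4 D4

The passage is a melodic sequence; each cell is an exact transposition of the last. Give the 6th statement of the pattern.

With a 3-note motive the entries are Db4, Eb4, F4, each up a 2nd from the previous.
Carrying on: G4 → A4 → B4.
So cell 6 is B4 A#4 G#4.

B4 A#4 G#4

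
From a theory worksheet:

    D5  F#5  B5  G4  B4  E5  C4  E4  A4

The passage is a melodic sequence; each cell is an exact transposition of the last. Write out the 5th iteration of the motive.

With a 3-note motive the entries are D5, G4, C4, each down a 5th from the previous.
Carrying on: F3 → Bb2.
So cell 5 is Bb2 D3 G3.

Bb2 D3 G3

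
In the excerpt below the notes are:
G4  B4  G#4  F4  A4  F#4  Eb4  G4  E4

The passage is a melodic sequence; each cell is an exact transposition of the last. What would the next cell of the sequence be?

Db4 F4 D4

Unit = 3 notes; the statements start on G4, F4, Eb4, moving down a 2nd each time.
From Db4 the exact shape gives Db4 F4 D4.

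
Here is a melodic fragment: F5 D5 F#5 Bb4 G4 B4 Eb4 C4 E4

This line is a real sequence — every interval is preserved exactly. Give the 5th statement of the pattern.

Db3 Bb2 D3

Taking 3-note groups, the heads are F5, Bb4, Eb4: the pattern moves down a 5th.
Carrying on: Ab3 → Db3.
So cell 5 is Db3 Bb2 D3.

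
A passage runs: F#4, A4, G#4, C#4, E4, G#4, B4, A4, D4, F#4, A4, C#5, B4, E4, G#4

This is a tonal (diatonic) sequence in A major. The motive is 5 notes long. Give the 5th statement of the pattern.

C#5 E5 D5 G#4 B4

Unit = 5 notes; the statements start on F#4, G#4, A4, moving up a 2nd each time.
Continuing the starts: B4 → C#5.
So cell 5 is C#5 E5 D5 G#4 B4.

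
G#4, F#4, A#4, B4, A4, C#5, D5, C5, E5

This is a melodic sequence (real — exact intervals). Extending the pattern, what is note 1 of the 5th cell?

Ab5

With 3-note cells, note 1 of each statement runs G#4, B4, D5.
Each moves up a 3rd. Continuing: F5 → Ab5.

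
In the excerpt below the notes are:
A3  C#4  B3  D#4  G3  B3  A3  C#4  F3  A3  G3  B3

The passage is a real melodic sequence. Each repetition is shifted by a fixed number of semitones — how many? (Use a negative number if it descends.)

Unit = 4 notes; the statements start on A3, G3, F3, moving down a 2nd each time.
A3 to G3 spans -2 semitones.

-2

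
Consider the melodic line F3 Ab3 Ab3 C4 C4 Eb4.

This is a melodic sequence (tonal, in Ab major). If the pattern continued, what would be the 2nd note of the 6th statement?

The unit is 2 notes. Position-2 pitches of the 3 shown cells: Ab3, C4, Eb4.
Extending up a 3rd: G4 → Bb4 → Db5.

Db5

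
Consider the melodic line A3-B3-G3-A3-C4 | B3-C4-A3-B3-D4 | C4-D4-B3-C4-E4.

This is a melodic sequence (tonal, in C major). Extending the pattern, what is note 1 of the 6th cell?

F4

Grouping in 5s, the 1st note of each cell is A3, B3, C4.
Each moves up a 2nd. Continuing: D4 → E4 → F4.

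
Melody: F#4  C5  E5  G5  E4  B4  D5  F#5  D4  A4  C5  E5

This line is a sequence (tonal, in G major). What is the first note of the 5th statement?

B3

With a 4-note motive the entries are F#4, E4, D4, each down a 2nd from the previous.
Extending the heads down a 2nd: C4 → B3.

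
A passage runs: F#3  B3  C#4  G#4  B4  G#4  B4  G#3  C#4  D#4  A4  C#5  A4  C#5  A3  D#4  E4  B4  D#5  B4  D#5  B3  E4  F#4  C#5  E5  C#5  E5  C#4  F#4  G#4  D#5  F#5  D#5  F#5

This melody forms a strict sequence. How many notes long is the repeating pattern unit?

35 notes total. Splitting into 5 groups of 7:
F#3 B3 C#4 G#4 B4 G#4 B4 | G#3 C#4 D#4 A4 C#5 A4 C#5 | A3 D#4 E4 B4 D#5 B4 D#5 | B3 E4 F#4 C#5 E5 C#5 E5 | C#4 F#4 G#4 D#5 F#5 D#5 F#5
That's a consistent up a 2nd shift per cell, and no other grouping gives one.

7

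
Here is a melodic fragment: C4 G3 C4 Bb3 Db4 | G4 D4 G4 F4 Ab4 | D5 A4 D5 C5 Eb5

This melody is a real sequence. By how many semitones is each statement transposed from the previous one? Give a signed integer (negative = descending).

7

With a 5-note motive the entries are C4, G4, D5, each up a 5th from the previous.
C4 to G4 spans +7 semitones.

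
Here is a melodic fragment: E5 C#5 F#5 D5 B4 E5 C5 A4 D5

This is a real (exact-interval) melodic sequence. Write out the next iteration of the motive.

Bb4 G4 C5

Unit = 3 notes; the statements start on E5, D5, C5, moving down a 2nd each time.
Statement 4 starts on Bb4 and keeps the same exact contour: Bb4 G4 C5.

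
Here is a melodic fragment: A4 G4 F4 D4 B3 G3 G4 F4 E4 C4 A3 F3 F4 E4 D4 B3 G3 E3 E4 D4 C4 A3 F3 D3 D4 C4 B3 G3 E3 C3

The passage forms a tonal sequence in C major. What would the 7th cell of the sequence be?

The 6-note cells begin on A4, G4, F4, E4, D4 — each down a 2nd from the last.
Carrying on: C4 → B3.
Statement 7 starts on B3 and keeps the same diatonic contour: B3 A3 G3 E3 C3 A2.

B3 A3 G3 E3 C3 A2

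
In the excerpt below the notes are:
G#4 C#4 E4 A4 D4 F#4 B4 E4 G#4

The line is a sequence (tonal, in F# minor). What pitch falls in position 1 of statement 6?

Grouping in 3s, the 1st note of each cell is G#4, A4, B4.
Each moves up a 2nd. Continuing: C#5 → D5 → E5.

E5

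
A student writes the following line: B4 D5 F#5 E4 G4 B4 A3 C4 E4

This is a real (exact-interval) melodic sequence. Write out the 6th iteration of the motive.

C2 Eb2 G2

Taking 3-note groups, the heads are B4, E4, A3: the pattern moves down a 5th.
Extending down a 5th: D3 → G2 → C2.
From C2 the exact shape gives C2 Eb2 G2.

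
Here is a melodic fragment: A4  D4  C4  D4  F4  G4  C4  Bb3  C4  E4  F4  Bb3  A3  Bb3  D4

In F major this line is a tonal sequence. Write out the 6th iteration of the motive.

C4 F3 E3 F3 A3

The 5-note cells begin on A4, G4, F4 — each down a 2nd from the last.
Continuing the starts: E4 → D4 → C4.
From C4 the diatonic shape gives C4 F3 E3 F3 A3.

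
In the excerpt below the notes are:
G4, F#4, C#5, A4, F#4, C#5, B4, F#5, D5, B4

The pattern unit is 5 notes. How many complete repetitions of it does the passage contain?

10 notes in groups of 5 gives 10/5 = 2 statements.
Starts: G4, C#5 — each up a 4th.

2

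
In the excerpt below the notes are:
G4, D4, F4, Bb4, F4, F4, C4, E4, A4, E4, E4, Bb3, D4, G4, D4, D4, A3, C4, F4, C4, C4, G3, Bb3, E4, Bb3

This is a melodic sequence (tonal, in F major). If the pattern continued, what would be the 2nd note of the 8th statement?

Grouping in 5s, the 2nd note of each cell is D4, C4, Bb3, A3, G3.
Each moves down a 2nd. Continuing: F3 → E3 → D3.

D3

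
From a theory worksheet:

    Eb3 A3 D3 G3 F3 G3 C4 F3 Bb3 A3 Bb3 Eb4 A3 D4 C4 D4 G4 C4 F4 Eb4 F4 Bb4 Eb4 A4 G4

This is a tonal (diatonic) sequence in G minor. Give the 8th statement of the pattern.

Eb5 A5 D5 G5 F5

Taking 5-note groups, the heads are Eb3, G3, Bb3, D4, F4: the pattern moves up a 3rd.
Continuing the starts: A4 → C5 → Eb5.
From Eb5 the diatonic shape gives Eb5 A5 D5 G5 F5.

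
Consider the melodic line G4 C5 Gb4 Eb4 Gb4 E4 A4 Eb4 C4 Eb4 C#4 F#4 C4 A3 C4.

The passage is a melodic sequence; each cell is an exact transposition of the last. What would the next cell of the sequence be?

The 5-note cells begin on G4, E4, C#4 — each down a 3rd from the last.
From A#3 the exact shape gives A#3 D#4 A3 F#3 A3.

A#3 D#4 A3 F#3 A3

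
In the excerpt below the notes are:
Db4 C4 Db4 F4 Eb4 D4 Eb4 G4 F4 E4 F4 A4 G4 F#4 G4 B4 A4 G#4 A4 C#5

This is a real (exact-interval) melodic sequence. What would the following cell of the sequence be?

With a 4-note motive the entries are Db4, Eb4, F4, G4, A4, each up a 2nd from the previous.
So cell 6 is B4 A#4 B4 D#5.

B4 A#4 B4 D#5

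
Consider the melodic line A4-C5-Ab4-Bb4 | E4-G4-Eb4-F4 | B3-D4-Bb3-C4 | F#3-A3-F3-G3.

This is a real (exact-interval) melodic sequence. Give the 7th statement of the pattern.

D#2 F#2 D2 E2

Taking 4-note groups, the heads are A4, E4, B3, F#3: the pattern moves down a 4th.
Extending down a 4th: C#3 → G#2 → D#2.
From D#2 the exact shape gives D#2 F#2 D2 E2.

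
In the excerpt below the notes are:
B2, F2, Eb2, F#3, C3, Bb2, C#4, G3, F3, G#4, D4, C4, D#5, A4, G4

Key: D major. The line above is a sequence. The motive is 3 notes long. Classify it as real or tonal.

real

Each cell has the same semitone pattern (-6, -2) — intervals are preserved exactly.
And F2 lies outside D major, so the sequence is real rather than tonal.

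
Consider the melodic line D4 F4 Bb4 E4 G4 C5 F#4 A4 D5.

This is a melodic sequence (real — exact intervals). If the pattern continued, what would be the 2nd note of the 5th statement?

C#5

The unit is 3 notes. Position-2 pitches of the 3 shown cells: F4, G4, A4.
Extending up a 2nd: B4 → C#5.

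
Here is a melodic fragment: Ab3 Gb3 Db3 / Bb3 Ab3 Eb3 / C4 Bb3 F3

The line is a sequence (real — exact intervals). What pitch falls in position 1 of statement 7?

G#4

With 3-note cells, note 1 of each statement runs Ab3, Bb3, C4.
Carrying that up a 2nd forward: D4 → E4 → F#4 → G#4.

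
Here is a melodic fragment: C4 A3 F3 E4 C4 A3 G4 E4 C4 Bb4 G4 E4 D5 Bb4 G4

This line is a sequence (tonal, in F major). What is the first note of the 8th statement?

The 3-note cells begin on C4, E4, G4, Bb4, D5 — each up a 3rd from the last.
Extending the heads up a 3rd: F5 → A5 → C6.

C6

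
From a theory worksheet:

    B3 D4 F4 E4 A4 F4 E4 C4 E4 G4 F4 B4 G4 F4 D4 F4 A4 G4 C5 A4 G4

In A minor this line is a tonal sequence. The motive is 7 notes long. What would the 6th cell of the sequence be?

Taking 7-note groups, the heads are B3, C4, D4: the pattern moves up a 2nd.
Continuing the starts: E4 → F4 → G4.
From G4 the diatonic shape gives G4 B4 D5 C5 F5 D5 C5.

G4 B4 D5 C5 F5 D5 C5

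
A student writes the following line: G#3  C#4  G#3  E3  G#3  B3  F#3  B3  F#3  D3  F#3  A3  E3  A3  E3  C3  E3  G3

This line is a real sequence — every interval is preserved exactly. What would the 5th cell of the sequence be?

Taking 6-note groups, the heads are G#3, F#3, E3: the pattern moves down a 2nd.
Extending down a 2nd: D3 → C3.
Statement 5 starts on C3 and keeps the same exact contour: C3 F3 C3 Ab2 C3 Eb3.

C3 F3 C3 Ab2 C3 Eb3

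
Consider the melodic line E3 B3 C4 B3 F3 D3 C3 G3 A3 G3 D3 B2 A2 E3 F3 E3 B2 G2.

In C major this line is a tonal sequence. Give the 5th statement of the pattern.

D2 A2 B2 A2 E2 C2

Taking 6-note groups, the heads are E3, C3, A2: the pattern moves down a 3rd.
Extending down a 3rd: F2 → D2.
Statement 5 starts on D2 and keeps the same diatonic contour: D2 A2 B2 A2 E2 C2.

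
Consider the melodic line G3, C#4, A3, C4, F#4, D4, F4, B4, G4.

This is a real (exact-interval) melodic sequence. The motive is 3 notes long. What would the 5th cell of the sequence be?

Unit = 3 notes; the statements start on G3, C4, F4, moving up a 4th each time.
Carrying on: Bb4 → Eb5.
Statement 5 starts on Eb5 and keeps the same exact contour: Eb5 A5 F5.

Eb5 A5 F5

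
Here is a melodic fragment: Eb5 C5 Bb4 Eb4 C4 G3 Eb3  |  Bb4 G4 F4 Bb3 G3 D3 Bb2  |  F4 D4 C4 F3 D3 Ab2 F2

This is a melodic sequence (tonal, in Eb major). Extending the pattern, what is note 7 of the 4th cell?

C2

With 7-note cells, note 7 of each statement runs Eb3, Bb2, F2.
Each moves down a 4th; the next is C2.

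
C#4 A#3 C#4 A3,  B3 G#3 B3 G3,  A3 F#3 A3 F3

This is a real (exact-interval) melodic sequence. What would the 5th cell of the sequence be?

Unit = 4 notes; the statements start on C#4, B3, A3, moving down a 2nd each time.
Carrying on: G3 → F3.
So cell 5 is F3 D3 F3 Db3.

F3 D3 F3 Db3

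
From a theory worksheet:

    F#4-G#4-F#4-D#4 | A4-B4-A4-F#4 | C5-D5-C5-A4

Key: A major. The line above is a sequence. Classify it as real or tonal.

real

Each cell has the same semitone pattern (2, -2, -3) — intervals are preserved exactly.
And D#4 lies outside A major, so the sequence is real rather than tonal.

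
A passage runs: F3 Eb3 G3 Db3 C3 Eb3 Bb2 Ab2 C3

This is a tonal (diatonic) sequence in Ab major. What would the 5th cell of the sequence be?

Eb2 Db2 F2

Unit = 3 notes; the statements start on F3, Db3, Bb2, moving down a 3rd each time.
Carrying on: G2 → Eb2.
From Eb2 the diatonic shape gives Eb2 Db2 F2.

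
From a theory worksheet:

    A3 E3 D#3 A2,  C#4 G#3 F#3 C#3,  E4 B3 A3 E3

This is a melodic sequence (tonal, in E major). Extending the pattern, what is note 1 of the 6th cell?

With 4-note cells, note 1 of each statement runs A3, C#4, E4.
Carrying that up a 3rd forward: G#4 → B4 → D#5.

D#5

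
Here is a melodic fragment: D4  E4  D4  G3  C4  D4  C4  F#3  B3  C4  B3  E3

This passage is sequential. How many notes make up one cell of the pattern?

4

Try groups of 4 (3 cells in 12 notes):
D4 E4 D4 G3 | C4 D4 C4 F#3 | B3 C4 B3 E3
That's a consistent down a 2nd shift per cell, and no other grouping gives one.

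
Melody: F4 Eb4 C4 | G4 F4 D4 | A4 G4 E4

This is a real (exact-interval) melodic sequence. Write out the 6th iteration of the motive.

D#5 C#5 A#4

Unit = 3 notes; the statements start on F4, G4, A4, moving up a 2nd each time.
Extending up a 2nd: B4 → C#5 → D#5.
So cell 6 is D#5 C#5 A#4.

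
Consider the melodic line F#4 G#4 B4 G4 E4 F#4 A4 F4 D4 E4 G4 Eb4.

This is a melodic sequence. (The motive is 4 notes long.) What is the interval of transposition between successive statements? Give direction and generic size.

down a 2nd

Unit = 4 notes; the statements start on F#4, E4, D4, moving down a 2nd each time.
From F#4 to E4: down a 2nd.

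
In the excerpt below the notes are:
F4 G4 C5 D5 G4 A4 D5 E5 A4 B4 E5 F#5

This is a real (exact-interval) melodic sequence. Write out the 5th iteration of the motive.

C#5 D#5 G#5 A#5

Unit = 4 notes; the statements start on F4, G4, A4, moving up a 2nd each time.
Carrying on: B4 → C#5.
From C#5 the exact shape gives C#5 D#5 G#5 A#5.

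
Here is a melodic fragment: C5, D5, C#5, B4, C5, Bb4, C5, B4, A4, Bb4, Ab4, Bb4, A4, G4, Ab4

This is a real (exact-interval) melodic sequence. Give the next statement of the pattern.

Taking 5-note groups, the heads are C5, Bb4, Ab4: the pattern moves down a 2nd.
From Gb4 the exact shape gives Gb4 Ab4 G4 F4 Gb4.

Gb4 Ab4 G4 F4 Gb4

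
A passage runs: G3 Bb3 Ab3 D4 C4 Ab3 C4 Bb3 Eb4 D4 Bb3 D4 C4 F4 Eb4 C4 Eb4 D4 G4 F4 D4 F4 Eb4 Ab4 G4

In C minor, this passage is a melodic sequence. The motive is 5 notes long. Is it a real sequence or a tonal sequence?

Every note is diatonic to C minor.
Cell 1 has +3 semitones from note 1 to 2, but cell 2 has +4 — the interval quality changes while the contour stays the same, which is the hallmark of a tonal sequence.

tonal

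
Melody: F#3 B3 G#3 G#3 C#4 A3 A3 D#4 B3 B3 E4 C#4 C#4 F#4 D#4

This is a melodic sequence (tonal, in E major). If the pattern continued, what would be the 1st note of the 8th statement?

F#4

Grouping in 3s, the 1st note of each cell is F#3, G#3, A3, B3, C#4.
Extending up a 2nd: D#4 → E4 → F#4.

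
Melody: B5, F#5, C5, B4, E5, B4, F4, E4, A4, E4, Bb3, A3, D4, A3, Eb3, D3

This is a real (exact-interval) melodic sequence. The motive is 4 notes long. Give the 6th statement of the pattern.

C3 G2 Db2 C2

The 4-note cells begin on B5, E5, A4, D4 — each down a 5th from the last.
Carrying on: G3 → C3.
So cell 6 is C3 G2 Db2 C2.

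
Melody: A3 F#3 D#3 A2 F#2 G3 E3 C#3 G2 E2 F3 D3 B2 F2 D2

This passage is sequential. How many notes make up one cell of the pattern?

15 notes total. Splitting into 3 groups of 5:
A3 F#3 D#3 A2 F#2 | G3 E3 C#3 G2 E2 | F3 D3 B2 F2 D2
Every group is a transposition down a 2nd of the one before; no shorter unit works.

5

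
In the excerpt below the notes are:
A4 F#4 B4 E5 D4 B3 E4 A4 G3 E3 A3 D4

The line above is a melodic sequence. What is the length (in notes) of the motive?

Try groups of 4 (3 cells in 12 notes):
A4 F#4 B4 E5 | D4 B3 E4 A4 | G3 E3 A3 D4
Each cell is the previous one down a 5th — so the unit is 4 notes.

4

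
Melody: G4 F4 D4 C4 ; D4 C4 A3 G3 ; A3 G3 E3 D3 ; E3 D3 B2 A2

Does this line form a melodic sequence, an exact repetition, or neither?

sequence

Each 4-note cell is the previous one transposed down a 4th.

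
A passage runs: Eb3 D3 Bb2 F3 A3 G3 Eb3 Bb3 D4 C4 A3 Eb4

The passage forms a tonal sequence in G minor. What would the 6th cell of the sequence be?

F5 Eb5 C5 G5

With a 4-note motive the entries are Eb3, A3, D4, each up a 4th from the previous.
Extending up a 4th: G4 → C5 → F5.
From F5 the diatonic shape gives F5 Eb5 C5 G5.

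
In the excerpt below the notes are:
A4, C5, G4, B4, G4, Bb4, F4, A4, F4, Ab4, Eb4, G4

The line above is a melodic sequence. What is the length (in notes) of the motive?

Try groups of 4 (3 cells in 12 notes):
A4 C5 G4 B4 | G4 Bb4 F4 A4 | F4 Ab4 Eb4 G4
Every group is a transposition down a 2nd of the one before; no shorter unit works.

4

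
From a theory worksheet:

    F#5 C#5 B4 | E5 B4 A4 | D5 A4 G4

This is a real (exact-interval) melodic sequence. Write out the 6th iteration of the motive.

Taking 3-note groups, the heads are F#5, E5, D5: the pattern moves down a 2nd.
Continuing the starts: C5 → Bb4 → Ab4.
Statement 6 starts on Ab4 and keeps the same exact contour: Ab4 Eb4 Db4.

Ab4 Eb4 Db4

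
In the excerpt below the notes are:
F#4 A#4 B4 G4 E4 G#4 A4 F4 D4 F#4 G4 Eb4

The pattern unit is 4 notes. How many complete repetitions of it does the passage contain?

12 notes in groups of 4 gives 12/4 = 3 statements.
Starts: F#4, E4, D4 — each down a 2nd.

3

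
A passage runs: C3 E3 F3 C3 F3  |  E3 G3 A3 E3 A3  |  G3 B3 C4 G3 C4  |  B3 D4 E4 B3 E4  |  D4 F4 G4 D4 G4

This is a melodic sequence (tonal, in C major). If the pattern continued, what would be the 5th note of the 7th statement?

Grouping in 5s, the 5th note of each cell is F3, A3, C4, E4, G4.
Each moves up a 3rd. Continuing: B4 → D5.

D5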